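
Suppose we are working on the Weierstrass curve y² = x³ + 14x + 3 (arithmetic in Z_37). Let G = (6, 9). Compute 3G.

Repeated addition: build up to 3G.
2G: tangent at (6, 9): λ = (3·6² + 14)/(2·9) ≡ 11/18. 18⁻¹ ≡ 35 (mod 37), so λ ≡ 11·35 ≡ 15.
  x = λ² - 6 - 6 = 225 - 12 ≡ 28; y = λ·(6 - 28) - 9 ≡ 31. → (28, 31)
3G: (28, 31) + (6, 9). λ = (9 - 31)/(6 - 28) ≡ 15/15 mod 37. 15⁻¹ ≡ 5 (mod 37) since 15·5 = 75 ≡ 1, so λ ≡ 1.
  x = λ² - 28 - 6 = 1 - 34 ≡ 4; y = λ·(28 - 4) - 31 ≡ 30. → (4, 30)

(4, 30)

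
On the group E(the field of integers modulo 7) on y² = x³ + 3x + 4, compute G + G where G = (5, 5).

tangent at (5, 5): λ = (3·5² + 3)/(2·5) ≡ 1/3. 3⁻¹ ≡ 5 (mod 7), so λ ≡ 1·5 ≡ 5.
  x = λ² - 5 - 5 = 25 - 10 ≡ 1; y = λ·(5 - 1) - 5 ≡ 1. → (1, 1)

(1, 1)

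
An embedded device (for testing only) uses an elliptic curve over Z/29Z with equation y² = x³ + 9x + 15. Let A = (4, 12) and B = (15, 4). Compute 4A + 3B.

(23, 8)

First 4A:
Repeated addition: build up to 4A.
2A: tangent at (4, 12): λ = (3·4² + 9)/(2·12) ≡ 28/24. 24⁻¹ ≡ 23 (mod 29) since 24·23 = 552 ≡ 1, so λ ≡ 28·23 ≡ 6.
  x = λ² - 4 - 4 = 36 - 8 ≡ 28; y = λ·(4 - 28) - 12 ≡ 18. → (28, 18)
3A: (28, 18) + (4, 12). λ = (12 - 18)/(4 - 28) ≡ 23/5 mod 29. 5⁻¹ ≡ 6 (mod 29) since 5·6 = 30 ≡ 1, so λ ≡ 22.
  x = λ² - 28 - 4 = 484 - 32 ≡ 17; y = λ·(28 - 17) - 18 ≡ 21. → (17, 21)
4A: (17, 21) + (4, 12). λ = (12 - 21)/(4 - 17) ≡ 20/16 mod 29. 16⁻¹ ≡ 20 (mod 29), so λ ≡ 23.
  x = λ² - 17 - 4 = 529 - 21 ≡ 15; y = λ·(17 - 15) - 21 ≡ 25. → (15, 25)
4A = (15, 25).
Next 3B:
Repeated addition: build up to 3B.
2B: tangent at (15, 4): λ = (3·15² + 9)/(2·4) ≡ 17/8. 8⁻¹ ≡ 11 (mod 29) since 8·11 = 88 ≡ 1, so λ ≡ 17·11 ≡ 13.
  x = λ² - 15 - 15 = 169 - 30 ≡ 23; y = λ·(15 - 23) - 4 ≡ 8. → (23, 8)
3B: (23, 8) + (15, 4). λ = (4 - 8)/(15 - 23) ≡ 25/21 mod 29. 21⁻¹ ≡ 18 (mod 29) since 21·18 = 378 ≡ 1, so λ ≡ 15.
  x = λ² - 23 - 15 = 225 - 38 ≡ 13; y = λ·(23 - 13) - 8 ≡ 26. → (13, 26)
3B = (13, 26).
Finally 4A + 3B:
(15, 25) + (13, 26). λ = (26 - 25)/(13 - 15) ≡ 1/27 mod 29. 27⁻¹ ≡ 14 (mod 29) since 27·14 = 378 ≡ 1, so λ ≡ 14.
  x = λ² - 15 - 13 = 196 - 28 ≡ 23; y = λ·(15 - 23) - 25 ≡ 8. → (23, 8)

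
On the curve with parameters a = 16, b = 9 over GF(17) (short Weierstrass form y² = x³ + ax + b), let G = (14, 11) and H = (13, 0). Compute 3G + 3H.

First 3G:
Repeated addition: build up to 3G.
2G: tangent at (14, 11): λ = (3·14² + 16)/(2·11) ≡ 9/5. 5⁻¹ ≡ 7 (mod 17) since 5·7 = 35 ≡ 1, so λ ≡ 9·7 ≡ 12.
  x = λ² - 14 - 14 = 144 - 28 ≡ 14; y = λ·(14 - 14) - 11 ≡ 6. → (14, 6)
3G: (14, 6) + (14, 11): same x and y₁ ≡ -y₂, so the sum is ∞.
3G = ∞.
Next 3H:
Repeated addition: build up to 3H.
2H: (13, 0) + (13, 0): same x and y₁ ≡ -y₂, so the sum is ∞.
3H: ∞ + (13, 0) = (13, 0) (identity).
3H = (13, 0).
Finally 3G + 3H:
∞ + (13, 0) = (13, 0) (identity).

(13, 0)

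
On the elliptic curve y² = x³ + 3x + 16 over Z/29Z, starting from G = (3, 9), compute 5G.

Double-and-add on 5 = (101)₂. Start with G = (3, 9) for the leading 1-bit.
double: tangent at (3, 9): λ = (3·3² + 3)/(2·9) ≡ 1/18. 18⁻¹ ≡ 21 (mod 29), so λ ≡ 1·21 ≡ 21.
  x = λ² - 3 - 3 = 441 - 6 ≡ 0; y = λ·(3 - 0) - 9 ≡ 25. → (0, 25)
double: tangent at (0, 25): λ = (3·0² + 3)/(2·25) ≡ 3/21. 21⁻¹ ≡ 18 (mod 29), so λ ≡ 3·18 ≡ 25.
  x = λ² - 0 - 0 = 625 - 0 ≡ 16; y = λ·(0 - 16) - 25 ≡ 10. → (16, 10)
add G: (16, 10) + (3, 9). λ = (9 - 10)/(3 - 16) ≡ 28/16 mod 29. 16⁻¹ ≡ 20 (mod 29), so λ ≡ 9.
  x = λ² - 16 - 3 = 81 - 19 ≡ 4; y = λ·(16 - 4) - 10 ≡ 11. → (4, 11)

(4, 11)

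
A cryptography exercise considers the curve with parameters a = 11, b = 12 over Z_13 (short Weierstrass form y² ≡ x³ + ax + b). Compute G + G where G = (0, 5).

(12, 0)

tangent at (0, 5): λ = (3·0² + 11)/(2·5) ≡ 11/10. 10⁻¹ ≡ 4 (mod 13), so λ ≡ 11·4 ≡ 5.
  x = λ² - 0 - 0 = 25 - 0 ≡ 12; y = λ·(0 - 12) - 5 ≡ 0. → (12, 0)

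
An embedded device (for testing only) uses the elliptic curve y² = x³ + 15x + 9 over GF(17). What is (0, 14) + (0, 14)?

tangent at (0, 14): λ = (3·0² + 15)/(2·14) ≡ 15/11. 11⁻¹ ≡ 14 (mod 17), so λ ≡ 15·14 ≡ 6.
  x = λ² - 0 - 0 = 36 - 0 ≡ 2; y = λ·(0 - 2) - 14 ≡ 8. → (2, 8)

(2, 8)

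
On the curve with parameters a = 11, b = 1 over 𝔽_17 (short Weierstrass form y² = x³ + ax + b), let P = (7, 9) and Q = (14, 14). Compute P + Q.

(7, 9) + (14, 14). λ = (14 - 9)/(14 - 7) ≡ 5/7 mod 17. 7⁻¹ ≡ 5 (mod 17), so λ ≡ 8.
  x = λ² - 7 - 14 = 64 - 21 ≡ 9; y = λ·(7 - 9) - 9 ≡ 9. → (9, 9)

(9, 9)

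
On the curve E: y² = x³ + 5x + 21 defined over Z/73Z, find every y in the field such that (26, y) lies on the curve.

34, 39

x³ + 5x + 21 = 17727 ≡ 61 (mod 73).
Square roots of 61 mod 73: 34 and 39 (since 34² = 1156 ≡ 61).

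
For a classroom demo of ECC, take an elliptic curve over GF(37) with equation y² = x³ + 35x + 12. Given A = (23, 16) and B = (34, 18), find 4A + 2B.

(22, 16)

First 4A:
Double-and-add on 4 = (100)₂. Start with A = (23, 16) for the leading 1-bit.
double: tangent at (23, 16): λ = (3·23² + 35)/(2·16) ≡ 31/32. 32⁻¹ ≡ 22 (mod 37) since 32·22 = 704 ≡ 1, so λ ≡ 31·22 ≡ 16.
  x = λ² - 23 - 23 = 256 - 46 ≡ 25; y = λ·(23 - 25) - 16 ≡ 26. → (25, 26)
double: tangent at (25, 26): λ = (3·25² + 35)/(2·26) ≡ 23/15. 15⁻¹ ≡ 5 (mod 37) since 15·5 = 75 ≡ 1, so λ ≡ 23·5 ≡ 4.
  x = λ² - 25 - 25 = 16 - 50 ≡ 3; y = λ·(25 - 3) - 26 ≡ 25. → (3, 25)
4A = (3, 25).
Next 2B:
Repeated addition: build up to 2B.
2B: tangent at (34, 18): λ = (3·34² + 35)/(2·18) ≡ 25/36. 36⁻¹ ≡ 36 (mod 37) since 36·36 = 1296 ≡ 1, so λ ≡ 25·36 ≡ 12.
  x = λ² - 34 - 34 = 144 - 68 ≡ 2; y = λ·(34 - 2) - 18 ≡ 33. → (2, 33)
2B = (2, 33).
Finally 4A + 2B:
(3, 25) + (2, 33). λ = (33 - 25)/(2 - 3) ≡ 8/36 mod 37. 36⁻¹ ≡ 36 (mod 37), so λ ≡ 29.
  x = λ² - 3 - 2 = 841 - 5 ≡ 22; y = λ·(3 - 22) - 25 ≡ 16. → (22, 16)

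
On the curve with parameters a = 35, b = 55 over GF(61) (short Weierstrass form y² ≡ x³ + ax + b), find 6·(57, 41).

(50, 48)

Write P = (57, 41).
Repeated addition: build up to 6P.
2P: tangent at (57, 41): λ = (3·57² + 35)/(2·41) ≡ 22/21. 21⁻¹ ≡ 32 (mod 61), so λ ≡ 22·32 ≡ 33.
  x = λ² - 57 - 57 = 1089 - 114 ≡ 60; y = λ·(57 - 60) - 41 ≡ 43. → (60, 43)
3P: (60, 43) + (57, 41). λ = (41 - 43)/(57 - 60) ≡ 59/58 mod 61. 58⁻¹ ≡ 20 (mod 61), so λ ≡ 21.
  x = λ² - 60 - 57 = 441 - 117 ≡ 19; y = λ·(60 - 19) - 43 ≡ 25. → (19, 25)
4P: (19, 25) + (57, 41). λ = (41 - 25)/(57 - 19) ≡ 16/38 mod 61. 38⁻¹ ≡ 53 (mod 61) since 38·53 = 2014 ≡ 1, so λ ≡ 55.
  x = λ² - 19 - 57 = 3025 - 76 ≡ 21; y = λ·(19 - 21) - 25 ≡ 48. → (21, 48)
5P: (21, 48) + (57, 41). λ = (41 - 48)/(57 - 21) ≡ 54/36 mod 61. 36⁻¹ ≡ 39 (mod 61) since 36·39 = 1404 ≡ 1, so λ ≡ 32.
  x = λ² - 21 - 57 = 1024 - 78 ≡ 31; y = λ·(21 - 31) - 48 ≡ 59. → (31, 59)
6P: (31, 59) + (57, 41). λ = (41 - 59)/(57 - 31) ≡ 43/26 mod 61. 26⁻¹ ≡ 54 (mod 61) since 26·54 = 1404 ≡ 1, so λ ≡ 4.
  x = λ² - 31 - 57 = 16 - 88 ≡ 50; y = λ·(31 - 50) - 59 ≡ 48. → (50, 48)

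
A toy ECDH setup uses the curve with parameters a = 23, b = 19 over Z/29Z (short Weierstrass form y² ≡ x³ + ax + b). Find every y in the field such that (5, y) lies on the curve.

none

x³ + 23x + 19 = 259 ≡ 27 (mod 29).
27 is a non-residue mod 29; no y exists.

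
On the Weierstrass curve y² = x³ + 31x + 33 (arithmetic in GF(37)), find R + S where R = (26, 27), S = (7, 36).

(26, 27) + (7, 36). λ = (36 - 27)/(7 - 26) ≡ 9/18 mod 37. 18⁻¹ ≡ 35 (mod 37), so λ ≡ 19.
  x = λ² - 26 - 7 = 361 - 33 ≡ 32; y = λ·(26 - 32) - 27 ≡ 7. → (32, 7)

(32, 7)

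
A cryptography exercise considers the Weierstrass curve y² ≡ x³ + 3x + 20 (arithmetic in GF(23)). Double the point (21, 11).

(22, 4)

tangent at (21, 11): λ = (3·21² + 3)/(2·11) ≡ 15/22. 22⁻¹ ≡ 22 (mod 23) since 22·22 = 484 ≡ 1, so λ ≡ 15·22 ≡ 8.
  x = λ² - 21 - 21 = 64 - 42 ≡ 22; y = λ·(21 - 22) - 11 ≡ 4. → (22, 4)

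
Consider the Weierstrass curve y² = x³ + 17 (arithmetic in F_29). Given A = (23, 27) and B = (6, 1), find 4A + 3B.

(27, 26)

First 4A:
Double-and-add on 4 = (100)₂. Start with A = (23, 27) for the leading 1-bit.
double: tangent at (23, 27): λ = (3·23² + 0)/(2·27) ≡ 21/25. 25⁻¹ ≡ 7 (mod 29), so λ ≡ 21·7 ≡ 2.
  x = λ² - 23 - 23 = 4 - 46 ≡ 16; y = λ·(23 - 16) - 27 ≡ 16. → (16, 16)
double: tangent at (16, 16): λ = (3·16² + 0)/(2·16) ≡ 14/3. 3⁻¹ ≡ 10 (mod 29) since 3·10 = 30 ≡ 1, so λ ≡ 14·10 ≡ 24.
  x = λ² - 16 - 16 = 576 - 32 ≡ 22; y = λ·(16 - 22) - 16 ≡ 14. → (22, 14)
4A = (22, 14).
Next 3B:
Repeated addition: build up to 3B.
2B: tangent at (6, 1): λ = (3·6² + 0)/(2·1) ≡ 21/2. 2⁻¹ ≡ 15 (mod 29), so λ ≡ 21·15 ≡ 25.
  x = λ² - 6 - 6 = 625 - 12 ≡ 4; y = λ·(6 - 4) - 1 ≡ 20. → (4, 20)
3B: (4, 20) + (6, 1). λ = (1 - 20)/(6 - 4) ≡ 10/2 mod 29. 2⁻¹ ≡ 15 (mod 29), so λ ≡ 5.
  x = λ² - 4 - 6 = 25 - 10 ≡ 15; y = λ·(4 - 15) - 20 ≡ 12. → (15, 12)
3B = (15, 12).
Finally 4A + 3B:
(22, 14) + (15, 12). λ = (12 - 14)/(15 - 22) ≡ 27/22 mod 29. 22⁻¹ ≡ 4 (mod 29), so λ ≡ 21.
  x = λ² - 22 - 15 = 441 - 37 ≡ 27; y = λ·(22 - 27) - 14 ≡ 26. → (27, 26)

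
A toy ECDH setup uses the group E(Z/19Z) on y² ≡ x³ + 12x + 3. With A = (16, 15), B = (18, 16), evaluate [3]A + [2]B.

First 3A:
Repeated addition: build up to 3A.
2A: tangent at (16, 15): λ = (3·16² + 12)/(2·15) ≡ 1/11. 11⁻¹ ≡ 7 (mod 19), so λ ≡ 1·7 ≡ 7.
  x = λ² - 16 - 16 = 49 - 32 ≡ 17; y = λ·(16 - 17) - 15 ≡ 16. → (17, 16)
3A: (17, 16) + (16, 15). λ = (15 - 16)/(16 - 17) ≡ 18/18 mod 19. 18⁻¹ ≡ 18 (mod 19), so λ ≡ 1.
  x = λ² - 17 - 16 = 1 - 33 ≡ 6; y = λ·(17 - 6) - 16 ≡ 14. → (6, 14)
3A = (6, 14).
Next 2B:
Repeated addition: build up to 2B.
2B: tangent at (18, 16): λ = (3·18² + 12)/(2·16) ≡ 15/13. 13⁻¹ ≡ 3 (mod 19), so λ ≡ 15·3 ≡ 7.
  x = λ² - 18 - 18 = 49 - 36 ≡ 13; y = λ·(18 - 13) - 16 ≡ 0. → (13, 0)
2B = (13, 0).
Finally 3A + 2B:
(6, 14) + (13, 0). λ = (0 - 14)/(13 - 6) ≡ 5/7 mod 19. 7⁻¹ ≡ 11 (mod 19) since 7·11 = 77 ≡ 1, so λ ≡ 17.
  x = λ² - 6 - 13 = 289 - 19 ≡ 4; y = λ·(6 - 4) - 14 ≡ 1. → (4, 1)

(4, 1)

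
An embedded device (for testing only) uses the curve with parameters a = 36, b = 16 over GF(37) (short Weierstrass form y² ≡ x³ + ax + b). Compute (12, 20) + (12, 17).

O

The two points share x = 12 and their y-coordinates satisfy 20 + 17 ≡ 0 (mod 37), so they are inverses. Their sum is 𝒪.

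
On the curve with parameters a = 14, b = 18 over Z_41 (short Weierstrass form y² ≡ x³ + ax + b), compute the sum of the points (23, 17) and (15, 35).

(26, 0)

(23, 17) + (15, 35). λ = (35 - 17)/(15 - 23) ≡ 18/33 mod 41. 33⁻¹ ≡ 5 (mod 41) since 33·5 = 165 ≡ 1, so λ ≡ 8.
  x = λ² - 23 - 15 = 64 - 38 ≡ 26; y = λ·(23 - 26) - 17 ≡ 0. → (26, 0)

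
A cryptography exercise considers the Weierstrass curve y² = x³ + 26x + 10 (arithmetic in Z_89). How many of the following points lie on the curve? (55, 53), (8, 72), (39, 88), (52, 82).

2

(55, 53): 53² ≡ 50, rhs ≡ 50 → on.
(8, 72): 72² ≡ 22, rhs ≡ 18 → off.
(39, 88): 88² ≡ 1, rhs ≡ 1 → on.
(52, 82): 82² ≡ 49, rhs ≡ 15 → off.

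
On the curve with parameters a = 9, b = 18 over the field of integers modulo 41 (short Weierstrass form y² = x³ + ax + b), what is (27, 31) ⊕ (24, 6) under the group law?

(23, 16)

(27, 31) + (24, 6). λ = (6 - 31)/(24 - 27) ≡ 16/38 mod 41. 38⁻¹ ≡ 27 (mod 41) since 38·27 = 1026 ≡ 1, so λ ≡ 22.
  x = λ² - 27 - 24 = 484 - 51 ≡ 23; y = λ·(27 - 23) - 31 ≡ 16. → (23, 16)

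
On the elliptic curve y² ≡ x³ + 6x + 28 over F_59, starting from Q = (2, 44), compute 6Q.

Double-and-add on 6 = (110)₂. Start with Q = (2, 44) for the leading 1-bit.
double: tangent at (2, 44): λ = (3·2² + 6)/(2·44) ≡ 18/29. 29⁻¹ ≡ 57 (mod 59), so λ ≡ 18·57 ≡ 23.
  x = λ² - 2 - 2 = 529 - 4 ≡ 53; y = λ·(2 - 53) - 44 ≡ 22. → (53, 22)
add Q: (53, 22) + (2, 44). λ = (44 - 22)/(2 - 53) ≡ 22/8 mod 59. 8⁻¹ ≡ 37 (mod 59), so λ ≡ 47.
  x = λ² - 53 - 2 = 2209 - 55 ≡ 30; y = λ·(53 - 30) - 22 ≡ 56. → (30, 56)
double: tangent at (30, 56): λ = (3·30² + 6)/(2·56) ≡ 51/53. 53⁻¹ ≡ 49 (mod 59) since 53·49 = 2597 ≡ 1, so λ ≡ 51·49 ≡ 21.
  x = λ² - 30 - 30 = 441 - 60 ≡ 27; y = λ·(30 - 27) - 56 ≡ 7. → (27, 7)

(27, 7)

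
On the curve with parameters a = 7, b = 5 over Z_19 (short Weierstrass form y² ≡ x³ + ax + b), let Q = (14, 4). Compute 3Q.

(7, 13)

Repeated addition: build up to 3Q.
2Q: tangent at (14, 4): λ = (3·14² + 7)/(2·4) ≡ 6/8. 8⁻¹ ≡ 12 (mod 19) since 8·12 = 96 ≡ 1, so λ ≡ 6·12 ≡ 15.
  x = λ² - 14 - 14 = 225 - 28 ≡ 7; y = λ·(14 - 7) - 4 ≡ 6. → (7, 6)
3Q: (7, 6) + (14, 4). λ = (4 - 6)/(14 - 7) ≡ 17/7 mod 19. 7⁻¹ ≡ 11 (mod 19), so λ ≡ 16.
  x = λ² - 7 - 14 = 256 - 21 ≡ 7; y = λ·(7 - 7) - 6 ≡ 13. → (7, 13)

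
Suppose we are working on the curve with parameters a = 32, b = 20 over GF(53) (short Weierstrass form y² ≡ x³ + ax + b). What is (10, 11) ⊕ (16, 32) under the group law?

(10, 11) + (16, 32). λ = (32 - 11)/(16 - 10) ≡ 21/6 mod 53. 6⁻¹ ≡ 9 (mod 53), so λ ≡ 30.
  x = λ² - 10 - 16 = 900 - 26 ≡ 26; y = λ·(10 - 26) - 11 ≡ 39. → (26, 39)

(26, 39)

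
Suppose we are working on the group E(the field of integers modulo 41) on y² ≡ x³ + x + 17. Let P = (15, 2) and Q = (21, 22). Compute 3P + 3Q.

First 3P:
Repeated addition: build up to 3P.
2P: tangent at (15, 2): λ = (3·15² + 1)/(2·2) ≡ 20/4. 4⁻¹ ≡ 31 (mod 41) since 4·31 = 124 ≡ 1, so λ ≡ 20·31 ≡ 5.
  x = λ² - 15 - 15 = 25 - 30 ≡ 36; y = λ·(15 - 36) - 2 ≡ 16. → (36, 16)
3P: (36, 16) + (15, 2). λ = (2 - 16)/(15 - 36) ≡ 27/20 mod 41. 20⁻¹ ≡ 39 (mod 41) since 20·39 = 780 ≡ 1, so λ ≡ 28.
  x = λ² - 36 - 15 = 784 - 51 ≡ 36; y = λ·(36 - 36) - 16 ≡ 25. → (36, 25)
3P = (36, 25).
Next 3Q:
Repeated addition: build up to 3Q.
2Q: tangent at (21, 22): λ = (3·21² + 1)/(2·22) ≡ 12/3. 3⁻¹ ≡ 14 (mod 41), so λ ≡ 12·14 ≡ 4.
  x = λ² - 21 - 21 = 16 - 42 ≡ 15; y = λ·(21 - 15) - 22 ≡ 2. → (15, 2)
3Q: (15, 2) + (21, 22). λ = (22 - 2)/(21 - 15) ≡ 20/6 mod 41. 6⁻¹ ≡ 7 (mod 41), so λ ≡ 17.
  x = λ² - 15 - 21 = 289 - 36 ≡ 7; y = λ·(15 - 7) - 2 ≡ 11. → (7, 11)
3Q = (7, 11).
Finally 3P + 3Q:
(36, 25) + (7, 11). λ = (11 - 25)/(7 - 36) ≡ 27/12 mod 41. 12⁻¹ ≡ 24 (mod 41), so λ ≡ 33.
  x = λ² - 36 - 7 = 1089 - 43 ≡ 21; y = λ·(36 - 21) - 25 ≡ 19. → (21, 19)

(21, 19)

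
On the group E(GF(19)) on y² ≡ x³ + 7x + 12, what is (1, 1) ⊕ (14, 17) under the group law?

(1, 1) + (14, 17). λ = (17 - 1)/(14 - 1) ≡ 16/13 mod 19. 13⁻¹ ≡ 3 (mod 19), so λ ≡ 10.
  x = λ² - 1 - 14 = 100 - 15 ≡ 9; y = λ·(1 - 9) - 1 ≡ 14. → (9, 14)

(9, 14)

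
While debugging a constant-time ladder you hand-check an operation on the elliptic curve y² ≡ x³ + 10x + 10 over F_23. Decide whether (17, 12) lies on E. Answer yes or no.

y² = 12² ≡ 6; x³ + 10x + 10 = 5093 ≡ 10 (mod 23). 6 ≠ 10.

no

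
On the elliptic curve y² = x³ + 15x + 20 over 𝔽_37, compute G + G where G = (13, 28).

(1, 31)

tangent at (13, 28): λ = (3·13² + 15)/(2·28) ≡ 4/19. 19⁻¹ ≡ 2 (mod 37), so λ ≡ 4·2 ≡ 8.
  x = λ² - 13 - 13 = 64 - 26 ≡ 1; y = λ·(13 - 1) - 28 ≡ 31. → (1, 31)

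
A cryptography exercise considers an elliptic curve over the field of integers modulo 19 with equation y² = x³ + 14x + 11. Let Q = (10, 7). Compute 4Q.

(10, 12)

Repeated addition: build up to 4Q.
2Q: tangent at (10, 7): λ = (3·10² + 14)/(2·7) ≡ 10/14. 14⁻¹ ≡ 15 (mod 19), so λ ≡ 10·15 ≡ 17.
  x = λ² - 10 - 10 = 289 - 20 ≡ 3; y = λ·(10 - 3) - 7 ≡ 17. → (3, 17)
3Q: (3, 17) + (10, 7). λ = (7 - 17)/(10 - 3) ≡ 9/7 mod 19. 7⁻¹ ≡ 11 (mod 19), so λ ≡ 4.
  x = λ² - 3 - 10 = 16 - 13 ≡ 3; y = λ·(3 - 3) - 17 ≡ 2. → (3, 2)
4Q: (3, 2) + (10, 7). λ = (7 - 2)/(10 - 3) ≡ 5/7 mod 19. 7⁻¹ ≡ 11 (mod 19), so λ ≡ 17.
  x = λ² - 3 - 10 = 289 - 13 ≡ 10; y = λ·(3 - 10) - 2 ≡ 12. → (10, 12)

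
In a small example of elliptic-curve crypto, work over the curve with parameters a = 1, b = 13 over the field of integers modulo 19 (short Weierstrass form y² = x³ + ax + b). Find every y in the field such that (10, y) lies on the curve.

x³ + 1x + 13 = 1023 ≡ 16 (mod 19).
Square roots of 16 mod 19: 4 and 15 (since 4² = 16 ≡ 16).

4, 15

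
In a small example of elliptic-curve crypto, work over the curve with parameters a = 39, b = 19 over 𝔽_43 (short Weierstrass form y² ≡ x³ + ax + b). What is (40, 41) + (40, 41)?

tangent at (40, 41): λ = (3·40² + 39)/(2·41) ≡ 23/39. 39⁻¹ ≡ 32 (mod 43) since 39·32 = 1248 ≡ 1, so λ ≡ 23·32 ≡ 5.
  x = λ² - 40 - 40 = 25 - 80 ≡ 31; y = λ·(40 - 31) - 41 ≡ 4. → (31, 4)

(31, 4)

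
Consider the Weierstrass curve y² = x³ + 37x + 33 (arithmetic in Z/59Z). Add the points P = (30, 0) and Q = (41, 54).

(30, 0) + (41, 54). λ = (54 - 0)/(41 - 30) ≡ 54/11 mod 59. 11⁻¹ ≡ 43 (mod 59), so λ ≡ 21.
  x = λ² - 30 - 41 = 441 - 71 ≡ 16; y = λ·(30 - 16) - 0 ≡ 58. → (16, 58)

(16, 58)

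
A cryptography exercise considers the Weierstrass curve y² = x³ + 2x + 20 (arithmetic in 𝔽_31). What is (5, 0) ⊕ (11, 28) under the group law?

(5, 0) + (11, 28). λ = (28 - 0)/(11 - 5) ≡ 28/6 mod 31. 6⁻¹ ≡ 26 (mod 31), so λ ≡ 15.
  x = λ² - 5 - 11 = 225 - 16 ≡ 23; y = λ·(5 - 23) - 0 ≡ 9. → (23, 9)

(23, 9)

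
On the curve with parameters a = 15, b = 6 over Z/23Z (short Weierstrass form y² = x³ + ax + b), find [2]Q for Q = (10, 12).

tangent at (10, 12): λ = (3·10² + 15)/(2·12) ≡ 16/1. 1⁻¹ ≡ 1 (mod 23) since 1·1 = 1 ≡ 1, so λ ≡ 16·1 ≡ 16.
  x = λ² - 10 - 10 = 256 - 20 ≡ 6; y = λ·(10 - 6) - 12 ≡ 6. → (6, 6)

(6, 6)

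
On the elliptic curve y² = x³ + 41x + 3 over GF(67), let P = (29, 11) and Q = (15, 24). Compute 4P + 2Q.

(5, 20)

First 4P:
Double-and-add on 4 = (100)₂. Start with P = (29, 11) for the leading 1-bit.
double: tangent at (29, 11): λ = (3·29² + 41)/(2·11) ≡ 18/22. 22⁻¹ ≡ 64 (mod 67), so λ ≡ 18·64 ≡ 13.
  x = λ² - 29 - 29 = 169 - 58 ≡ 44; y = λ·(29 - 44) - 11 ≡ 62. → (44, 62)
double: tangent at (44, 62): λ = (3·44² + 41)/(2·62) ≡ 20/57. 57⁻¹ ≡ 20 (mod 67), so λ ≡ 20·20 ≡ 65.
  x = λ² - 44 - 44 = 4225 - 88 ≡ 50; y = λ·(44 - 50) - 62 ≡ 17. → (50, 17)
4P = (50, 17).
Next 2Q:
Repeated addition: build up to 2Q.
2Q: tangent at (15, 24): λ = (3·15² + 41)/(2·24) ≡ 46/48. 48⁻¹ ≡ 7 (mod 67), so λ ≡ 46·7 ≡ 54.
  x = λ² - 15 - 15 = 2916 - 30 ≡ 5; y = λ·(15 - 5) - 24 ≡ 47. → (5, 47)
2Q = (5, 47).
Finally 4P + 2Q:
(50, 17) + (5, 47). λ = (47 - 17)/(5 - 50) ≡ 30/22 mod 67. 22⁻¹ ≡ 64 (mod 67), so λ ≡ 44.
  x = λ² - 50 - 5 = 1936 - 55 ≡ 5; y = λ·(50 - 5) - 17 ≡ 20. → (5, 20)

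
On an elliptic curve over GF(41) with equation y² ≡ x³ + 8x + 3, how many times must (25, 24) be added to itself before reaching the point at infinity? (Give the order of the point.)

2P: tangent at (25, 24): λ = (3·25² + 8)/(2·24) ≡ 38/7. 7⁻¹ ≡ 6 (mod 41), so λ ≡ 38·6 ≡ 23.
  x = λ² - 25 - 25 = 529 - 50 ≡ 28; y = λ·(25 - 28) - 24 ≡ 30. → (28, 30)
3P: (28, 30) + (25, 24). λ = (24 - 30)/(25 - 28) ≡ 35/38 mod 41. 38⁻¹ ≡ 27 (mod 41), so λ ≡ 2.
  x = λ² - 28 - 25 = 4 - 53 ≡ 33; y = λ·(28 - 33) - 30 ≡ 1. → (33, 1)
4P: (33, 1) + (25, 24). λ = (24 - 1)/(25 - 33) ≡ 23/33 mod 41. 33⁻¹ ≡ 5 (mod 41), so λ ≡ 33.
  x = λ² - 33 - 25 = 1089 - 58 ≡ 6; y = λ·(33 - 6) - 1 ≡ 29. → (6, 29)
5P: (6, 29) + (25, 24). λ = (24 - 29)/(25 - 6) ≡ 36/19 mod 41. 19⁻¹ ≡ 13 (mod 41) since 19·13 = 247 ≡ 1, so λ ≡ 17.
  x = λ² - 6 - 25 = 289 - 31 ≡ 12; y = λ·(6 - 12) - 29 ≡ 33. → (12, 33)
6P: (12, 33) + (25, 24). λ = (24 - 33)/(25 - 12) ≡ 32/13 mod 41. 13⁻¹ ≡ 19 (mod 41) since 13·19 = 247 ≡ 1, so λ ≡ 34.
  x = λ² - 12 - 25 = 1156 - 37 ≡ 12; y = λ·(12 - 12) - 33 ≡ 8. → (12, 8)
7P: (12, 8) + (25, 24). λ = (24 - 8)/(25 - 12) ≡ 16/13 mod 41. 13⁻¹ ≡ 19 (mod 41) since 13·19 = 247 ≡ 1, so λ ≡ 17.
  x = λ² - 12 - 25 = 289 - 37 ≡ 6; y = λ·(12 - 6) - 8 ≡ 12. → (6, 12)
8P: (6, 12) + (25, 24). λ = (24 - 12)/(25 - 6) ≡ 12/19 mod 41. 19⁻¹ ≡ 13 (mod 41), so λ ≡ 33.
  x = λ² - 6 - 25 = 1089 - 31 ≡ 33; y = λ·(6 - 33) - 12 ≡ 40. → (33, 40)
9P: (33, 40) + (25, 24). λ = (24 - 40)/(25 - 33) ≡ 25/33 mod 41. 33⁻¹ ≡ 5 (mod 41), so λ ≡ 2.
  x = λ² - 33 - 25 = 4 - 58 ≡ 28; y = λ·(33 - 28) - 40 ≡ 11. → (28, 11)
10P: (28, 11) + (25, 24). λ = (24 - 11)/(25 - 28) ≡ 13/38 mod 41. 38⁻¹ ≡ 27 (mod 41), so λ ≡ 23.
  x = λ² - 28 - 25 = 529 - 53 ≡ 25; y = λ·(28 - 25) - 11 ≡ 17. → (25, 17)
11P: (25, 17) + (25, 24): same x and y₁ ≡ -y₂, so the sum is the point at infinity.
11P = the point at infinity, so the order is 11.

11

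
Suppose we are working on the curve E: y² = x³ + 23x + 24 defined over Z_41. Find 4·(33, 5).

Write G = (33, 5).
Repeated addition: build up to 4G.
2G: tangent at (33, 5): λ = (3·33² + 23)/(2·5) ≡ 10/10. 10⁻¹ ≡ 37 (mod 41), so λ ≡ 10·37 ≡ 1.
  x = λ² - 33 - 33 = 1 - 66 ≡ 17; y = λ·(33 - 17) - 5 ≡ 11. → (17, 11)
3G: (17, 11) + (33, 5). λ = (5 - 11)/(33 - 17) ≡ 35/16 mod 41. 16⁻¹ ≡ 18 (mod 41), so λ ≡ 15.
  x = λ² - 17 - 33 = 225 - 50 ≡ 11; y = λ·(17 - 11) - 11 ≡ 38. → (11, 38)
4G: (11, 38) + (33, 5). λ = (5 - 38)/(33 - 11) ≡ 8/22 mod 41. 22⁻¹ ≡ 28 (mod 41) since 22·28 = 616 ≡ 1, so λ ≡ 19.
  x = λ² - 11 - 33 = 361 - 44 ≡ 30; y = λ·(11 - 30) - 38 ≡ 11. → (30, 11)

(30, 11)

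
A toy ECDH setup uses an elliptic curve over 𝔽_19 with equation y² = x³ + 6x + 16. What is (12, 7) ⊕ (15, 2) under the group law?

(12, 7) + (15, 2). λ = (2 - 7)/(15 - 12) ≡ 14/3 mod 19. 3⁻¹ ≡ 13 (mod 19), so λ ≡ 11.
  x = λ² - 12 - 15 = 121 - 27 ≡ 18; y = λ·(12 - 18) - 7 ≡ 3. → (18, 3)

(18, 3)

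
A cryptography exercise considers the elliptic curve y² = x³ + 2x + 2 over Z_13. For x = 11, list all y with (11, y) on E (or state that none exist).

4, 9

x³ + 2x + 2 = 1355 ≡ 3 (mod 13).
Square roots of 3 mod 13: 4 and 9 (since 4² = 16 ≡ 3).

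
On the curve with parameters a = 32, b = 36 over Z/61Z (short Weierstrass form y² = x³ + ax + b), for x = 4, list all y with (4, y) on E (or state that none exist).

x³ + 32x + 36 = 228 ≡ 45 (mod 61).
Square roots of 45 mod 61: 17 and 44 (since 17² = 289 ≡ 45).

17, 44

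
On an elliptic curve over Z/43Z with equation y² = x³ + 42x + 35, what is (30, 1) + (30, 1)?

(8, 18)

tangent at (30, 1): λ = (3·30² + 42)/(2·1) ≡ 33/2. 2⁻¹ ≡ 22 (mod 43) since 2·22 = 44 ≡ 1, so λ ≡ 33·22 ≡ 38.
  x = λ² - 30 - 30 = 1444 - 60 ≡ 8; y = λ·(30 - 8) - 1 ≡ 18. → (8, 18)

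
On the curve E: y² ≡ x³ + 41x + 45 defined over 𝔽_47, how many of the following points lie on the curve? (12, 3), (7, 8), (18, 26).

2

(12, 3): 3² ≡ 9, rhs ≡ 9 → on.
(7, 8): 8² ≡ 17, rhs ≡ 17 → on.
(18, 26): 26² ≡ 18, rhs ≡ 35 → off.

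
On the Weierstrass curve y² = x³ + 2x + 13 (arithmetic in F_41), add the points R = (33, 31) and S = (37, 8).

(33, 31) + (37, 8). λ = (8 - 31)/(37 - 33) ≡ 18/4 mod 41. 4⁻¹ ≡ 31 (mod 41), so λ ≡ 25.
  x = λ² - 33 - 37 = 625 - 70 ≡ 22; y = λ·(33 - 22) - 31 ≡ 39. → (22, 39)

(22, 39)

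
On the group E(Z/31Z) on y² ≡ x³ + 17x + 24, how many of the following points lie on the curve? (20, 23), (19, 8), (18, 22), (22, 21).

0

(20, 23): 23² ≡ 2, rhs ≡ 25 → off.
(19, 8): 8² ≡ 2, rhs ≡ 14 → off.
(18, 22): 22² ≡ 19, rhs ≡ 24 → off.
(22, 21): 21² ≡ 7, rhs ≡ 10 → off.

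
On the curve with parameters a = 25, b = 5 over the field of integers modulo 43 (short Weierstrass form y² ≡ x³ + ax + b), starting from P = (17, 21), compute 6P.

Double-and-add on 6 = (110)₂. Start with P = (17, 21) for the leading 1-bit.
double: tangent at (17, 21): λ = (3·17² + 25)/(2·21) ≡ 32/42. 42⁻¹ ≡ 42 (mod 43), so λ ≡ 32·42 ≡ 11.
  x = λ² - 17 - 17 = 121 - 34 ≡ 1; y = λ·(17 - 1) - 21 ≡ 26. → (1, 26)
add P: (1, 26) + (17, 21). λ = (21 - 26)/(17 - 1) ≡ 38/16 mod 43. 16⁻¹ ≡ 35 (mod 43) since 16·35 = 560 ≡ 1, so λ ≡ 40.
  x = λ² - 1 - 17 = 1600 - 18 ≡ 34; y = λ·(1 - 34) - 26 ≡ 30. → (34, 30)
double: tangent at (34, 30): λ = (3·34² + 25)/(2·30) ≡ 10/17. 17⁻¹ ≡ 38 (mod 43) since 17·38 = 646 ≡ 1, so λ ≡ 10·38 ≡ 36.
  x = λ² - 34 - 34 = 1296 - 68 ≡ 24; y = λ·(34 - 24) - 30 ≡ 29. → (24, 29)

(24, 29)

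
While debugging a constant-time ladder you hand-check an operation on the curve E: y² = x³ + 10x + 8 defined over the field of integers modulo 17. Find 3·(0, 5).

(1, 6)

Write G = (0, 5).
Repeated addition: build up to 3G.
2G: tangent at (0, 5): λ = (3·0² + 10)/(2·5) ≡ 10/10. 10⁻¹ ≡ 12 (mod 17), so λ ≡ 10·12 ≡ 1.
  x = λ² - 0 - 0 = 1 - 0 ≡ 1; y = λ·(0 - 1) - 5 ≡ 11. → (1, 11)
3G: (1, 11) + (0, 5). λ = (5 - 11)/(0 - 1) ≡ 11/16 mod 17. 16⁻¹ ≡ 16 (mod 17), so λ ≡ 6.
  x = λ² - 1 - 0 = 36 - 1 ≡ 1; y = λ·(1 - 1) - 11 ≡ 6. → (1, 6)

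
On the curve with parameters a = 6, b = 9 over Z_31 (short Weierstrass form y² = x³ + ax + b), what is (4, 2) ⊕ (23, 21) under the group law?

(5, 28)

(4, 2) + (23, 21). λ = (21 - 2)/(23 - 4) ≡ 19/19 mod 31. 19⁻¹ ≡ 18 (mod 31), so λ ≡ 1.
  x = λ² - 4 - 23 = 1 - 27 ≡ 5; y = λ·(4 - 5) - 2 ≡ 28. → (5, 28)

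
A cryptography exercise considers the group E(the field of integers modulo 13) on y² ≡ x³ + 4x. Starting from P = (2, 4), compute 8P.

O

Repeated addition: build up to 8P.
2P: tangent at (2, 4): λ = (3·2² + 4)/(2·4) ≡ 3/8. 8⁻¹ ≡ 5 (mod 13) since 8·5 = 40 ≡ 1, so λ ≡ 3·5 ≡ 2.
  x = λ² - 2 - 2 = 4 - 4 ≡ 0; y = λ·(2 - 0) - 4 ≡ 0. → (0, 0)
3P: (0, 0) + (2, 4). λ = (4 - 0)/(2 - 0) ≡ 4/2 mod 13. 2⁻¹ ≡ 7 (mod 13), so λ ≡ 2.
  x = λ² - 0 - 2 = 4 - 2 ≡ 2; y = λ·(0 - 2) - 0 ≡ 9. → (2, 9)
4P: (2, 9) + (2, 4): same x and y₁ ≡ -y₂, so the sum is O.
5P: O + (2, 4) = (2, 4) (identity).
6P: tangent at (2, 4): λ = (3·2² + 4)/(2·4) ≡ 3/8. 8⁻¹ ≡ 5 (mod 13), so λ ≡ 3·5 ≡ 2.
  x = λ² - 2 - 2 = 4 - 4 ≡ 0; y = λ·(2 - 0) - 4 ≡ 0. → (0, 0)
7P: (0, 0) + (2, 4). λ = (4 - 0)/(2 - 0) ≡ 4/2 mod 13. 2⁻¹ ≡ 7 (mod 13) since 2·7 = 14 ≡ 1, so λ ≡ 2.
  x = λ² - 0 - 2 = 4 - 2 ≡ 2; y = λ·(0 - 2) - 0 ≡ 9. → (2, 9)
8P: (2, 9) + (2, 4): same x and y₁ ≡ -y₂, so the sum is O.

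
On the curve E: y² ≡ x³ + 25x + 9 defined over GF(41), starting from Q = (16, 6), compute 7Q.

Repeated addition: build up to 7Q.
2Q: tangent at (16, 6): λ = (3·16² + 25)/(2·6) ≡ 14/12. 12⁻¹ ≡ 24 (mod 41), so λ ≡ 14·24 ≡ 8.
  x = λ² - 16 - 16 = 64 - 32 ≡ 32; y = λ·(16 - 32) - 6 ≡ 30. → (32, 30)
3Q: (32, 30) + (16, 6). λ = (6 - 30)/(16 - 32) ≡ 17/25 mod 41. 25⁻¹ ≡ 23 (mod 41) since 25·23 = 575 ≡ 1, so λ ≡ 22.
  x = λ² - 32 - 16 = 484 - 48 ≡ 26; y = λ·(32 - 26) - 30 ≡ 20. → (26, 20)
4Q: (26, 20) + (16, 6). λ = (6 - 20)/(16 - 26) ≡ 27/31 mod 41. 31⁻¹ ≡ 4 (mod 41) since 31·4 = 124 ≡ 1, so λ ≡ 26.
  x = λ² - 26 - 16 = 676 - 42 ≡ 19; y = λ·(26 - 19) - 20 ≡ 39. → (19, 39)
5Q: (19, 39) + (16, 6). λ = (6 - 39)/(16 - 19) ≡ 8/38 mod 41. 38⁻¹ ≡ 27 (mod 41), so λ ≡ 11.
  x = λ² - 19 - 16 = 121 - 35 ≡ 4; y = λ·(19 - 4) - 39 ≡ 3. → (4, 3)
6Q: (4, 3) + (16, 6). λ = (6 - 3)/(16 - 4) ≡ 3/12 mod 41. 12⁻¹ ≡ 24 (mod 41), so λ ≡ 31.
  x = λ² - 4 - 16 = 961 - 20 ≡ 39; y = λ·(4 - 39) - 3 ≡ 19. → (39, 19)
7Q: (39, 19) + (16, 6). λ = (6 - 19)/(16 - 39) ≡ 28/18 mod 41. 18⁻¹ ≡ 16 (mod 41) since 18·16 = 288 ≡ 1, so λ ≡ 38.
  x = λ² - 39 - 16 = 1444 - 55 ≡ 36; y = λ·(39 - 36) - 19 ≡ 13. → (36, 13)

(36, 13)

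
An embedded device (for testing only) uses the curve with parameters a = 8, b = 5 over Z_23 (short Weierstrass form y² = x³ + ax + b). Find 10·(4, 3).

(15, 21)

Write Q = (4, 3).
Double-and-add on 10 = (1010)₂. Start with Q = (4, 3) for the leading 1-bit.
double: tangent at (4, 3): λ = (3·4² + 8)/(2·3) ≡ 10/6. 6⁻¹ ≡ 4 (mod 23) since 6·4 = 24 ≡ 1, so λ ≡ 10·4 ≡ 17.
  x = λ² - 4 - 4 = 289 - 8 ≡ 5; y = λ·(4 - 5) - 3 ≡ 3. → (5, 3)
double: tangent at (5, 3): λ = (3·5² + 8)/(2·3) ≡ 14/6. 6⁻¹ ≡ 4 (mod 23), so λ ≡ 14·4 ≡ 10.
  x = λ² - 5 - 5 = 100 - 10 ≡ 21; y = λ·(5 - 21) - 3 ≡ 21. → (21, 21)
add Q: (21, 21) + (4, 3). λ = (3 - 21)/(4 - 21) ≡ 5/6 mod 23. 6⁻¹ ≡ 4 (mod 23), so λ ≡ 20.
  x = λ² - 21 - 4 = 400 - 25 ≡ 7; y = λ·(21 - 7) - 21 ≡ 6. → (7, 6)
double: tangent at (7, 6): λ = (3·7² + 8)/(2·6) ≡ 17/12. 12⁻¹ ≡ 2 (mod 23) since 12·2 = 24 ≡ 1, so λ ≡ 17·2 ≡ 11.
  x = λ² - 7 - 7 = 121 - 14 ≡ 15; y = λ·(7 - 15) - 6 ≡ 21. → (15, 21)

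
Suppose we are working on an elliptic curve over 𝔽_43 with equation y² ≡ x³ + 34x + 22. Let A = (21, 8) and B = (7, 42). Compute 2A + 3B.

First 2A:
Repeated addition: build up to 2A.
2A: tangent at (21, 8): λ = (3·21² + 34)/(2·8) ≡ 24/16. 16⁻¹ ≡ 35 (mod 43), so λ ≡ 24·35 ≡ 23.
  x = λ² - 21 - 21 = 529 - 42 ≡ 14; y = λ·(21 - 14) - 8 ≡ 24. → (14, 24)
2A = (14, 24).
Next 3B:
Repeated addition: build up to 3B.
2B: tangent at (7, 42): λ = (3·7² + 34)/(2·42) ≡ 9/41. 41⁻¹ ≡ 21 (mod 43), so λ ≡ 9·21 ≡ 17.
  x = λ² - 7 - 7 = 289 - 14 ≡ 17; y = λ·(7 - 17) - 42 ≡ 3. → (17, 3)
3B: (17, 3) + (7, 42). λ = (42 - 3)/(7 - 17) ≡ 39/33 mod 43. 33⁻¹ ≡ 30 (mod 43), so λ ≡ 9.
  x = λ² - 17 - 7 = 81 - 24 ≡ 14; y = λ·(17 - 14) - 3 ≡ 24. → (14, 24)
3B = (14, 24).
Finally 2A + 3B:
tangent at (14, 24): λ = (3·14² + 34)/(2·24) ≡ 20/5. 5⁻¹ ≡ 26 (mod 43) since 5·26 = 130 ≡ 1, so λ ≡ 20·26 ≡ 4.
  x = λ² - 14 - 14 = 16 - 28 ≡ 31; y = λ·(14 - 31) - 24 ≡ 37. → (31, 37)

(31, 37)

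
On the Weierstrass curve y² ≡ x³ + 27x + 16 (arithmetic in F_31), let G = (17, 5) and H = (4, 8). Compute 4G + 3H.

(0, 27)

First 4G:
Repeated addition: build up to 4G.
2G: tangent at (17, 5): λ = (3·17² + 27)/(2·5) ≡ 26/10. 10⁻¹ ≡ 28 (mod 31), so λ ≡ 26·28 ≡ 15.
  x = λ² - 17 - 17 = 225 - 34 ≡ 5; y = λ·(17 - 5) - 5 ≡ 20. → (5, 20)
3G: (5, 20) + (17, 5). λ = (5 - 20)/(17 - 5) ≡ 16/12 mod 31. 12⁻¹ ≡ 13 (mod 31), so λ ≡ 22.
  x = λ² - 5 - 17 = 484 - 22 ≡ 28; y = λ·(5 - 28) - 20 ≡ 1. → (28, 1)
4G: (28, 1) + (17, 5). λ = (5 - 1)/(17 - 28) ≡ 4/20 mod 31. 20⁻¹ ≡ 14 (mod 31) since 20·14 = 280 ≡ 1, so λ ≡ 25.
  x = λ² - 28 - 17 = 625 - 45 ≡ 22; y = λ·(28 - 22) - 1 ≡ 25. → (22, 25)
4G = (22, 25).
Next 3H:
Repeated addition: build up to 3H.
2H: tangent at (4, 8): λ = (3·4² + 27)/(2·8) ≡ 13/16. 16⁻¹ ≡ 2 (mod 31), so λ ≡ 13·2 ≡ 26.
  x = λ² - 4 - 4 = 676 - 8 ≡ 17; y = λ·(4 - 17) - 8 ≡ 26. → (17, 26)
3H: (17, 26) + (4, 8). λ = (8 - 26)/(4 - 17) ≡ 13/18 mod 31. 18⁻¹ ≡ 19 (mod 31), so λ ≡ 30.
  x = λ² - 17 - 4 = 900 - 21 ≡ 11; y = λ·(17 - 11) - 26 ≡ 30. → (11, 30)
3H = (11, 30).
Finally 4G + 3H:
(22, 25) + (11, 30). λ = (30 - 25)/(11 - 22) ≡ 5/20 mod 31. 20⁻¹ ≡ 14 (mod 31), so λ ≡ 8.
  x = λ² - 22 - 11 = 64 - 33 ≡ 0; y = λ·(22 - 0) - 25 ≡ 27. → (0, 27)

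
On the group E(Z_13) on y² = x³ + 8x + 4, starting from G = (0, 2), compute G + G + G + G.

(4, 10)

Repeated addition: build up to 4G.
2G: tangent at (0, 2): λ = (3·0² + 8)/(2·2) ≡ 8/4. 4⁻¹ ≡ 10 (mod 13), so λ ≡ 8·10 ≡ 2.
  x = λ² - 0 - 0 = 4 - 0 ≡ 4; y = λ·(0 - 4) - 2 ≡ 3. → (4, 3)
3G: (4, 3) + (0, 2). λ = (2 - 3)/(0 - 4) ≡ 12/9 mod 13. 9⁻¹ ≡ 3 (mod 13) since 9·3 = 27 ≡ 1, so λ ≡ 10.
  x = λ² - 4 - 0 = 100 - 4 ≡ 5; y = λ·(4 - 5) - 3 ≡ 0. → (5, 0)
4G: (5, 0) + (0, 2). λ = (2 - 0)/(0 - 5) ≡ 2/8 mod 13. 8⁻¹ ≡ 5 (mod 13) since 8·5 = 40 ≡ 1, so λ ≡ 10.
  x = λ² - 5 - 0 = 100 - 5 ≡ 4; y = λ·(5 - 4) - 0 ≡ 10. → (4, 10)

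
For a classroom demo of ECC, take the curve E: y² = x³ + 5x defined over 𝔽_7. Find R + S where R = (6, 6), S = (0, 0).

(6, 6) + (0, 0). λ = (0 - 6)/(0 - 6) ≡ 1/1 mod 7. 1⁻¹ ≡ 1 (mod 7), so λ ≡ 1.
  x = λ² - 6 - 0 = 1 - 6 ≡ 2; y = λ·(6 - 2) - 6 ≡ 5. → (2, 5)

(2, 5)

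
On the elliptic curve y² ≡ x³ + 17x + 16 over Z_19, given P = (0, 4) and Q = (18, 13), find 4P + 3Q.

(2, 1)

First 4P:
Repeated addition: build up to 4P.
2P: tangent at (0, 4): λ = (3·0² + 17)/(2·4) ≡ 17/8. 8⁻¹ ≡ 12 (mod 19) since 8·12 = 96 ≡ 1, so λ ≡ 17·12 ≡ 14.
  x = λ² - 0 - 0 = 196 - 0 ≡ 6; y = λ·(0 - 6) - 4 ≡ 7. → (6, 7)
3P: (6, 7) + (0, 4). λ = (4 - 7)/(0 - 6) ≡ 16/13 mod 19. 13⁻¹ ≡ 3 (mod 19), so λ ≡ 10.
  x = λ² - 6 - 0 = 100 - 6 ≡ 18; y = λ·(6 - 18) - 7 ≡ 6. → (18, 6)
4P: (18, 6) + (0, 4). λ = (4 - 6)/(0 - 18) ≡ 17/1 mod 19. 1⁻¹ ≡ 1 (mod 19), so λ ≡ 17.
  x = λ² - 18 - 0 = 289 - 18 ≡ 5; y = λ·(18 - 5) - 6 ≡ 6. → (5, 6)
4P = (5, 6).
Next 3Q:
Repeated addition: build up to 3Q.
2Q: tangent at (18, 13): λ = (3·18² + 17)/(2·13) ≡ 1/7. 7⁻¹ ≡ 11 (mod 19) since 7·11 = 77 ≡ 1, so λ ≡ 1·11 ≡ 11.
  x = λ² - 18 - 18 = 121 - 36 ≡ 9; y = λ·(18 - 9) - 13 ≡ 10. → (9, 10)
3Q: (9, 10) + (18, 13). λ = (13 - 10)/(18 - 9) ≡ 3/9 mod 19. 9⁻¹ ≡ 17 (mod 19), so λ ≡ 13.
  x = λ² - 9 - 18 = 169 - 27 ≡ 9; y = λ·(9 - 9) - 10 ≡ 9. → (9, 9)
3Q = (9, 9).
Finally 4P + 3Q:
(5, 6) + (9, 9). λ = (9 - 6)/(9 - 5) ≡ 3/4 mod 19. 4⁻¹ ≡ 5 (mod 19), so λ ≡ 15.
  x = λ² - 5 - 9 = 225 - 14 ≡ 2; y = λ·(5 - 2) - 6 ≡ 1. → (2, 1)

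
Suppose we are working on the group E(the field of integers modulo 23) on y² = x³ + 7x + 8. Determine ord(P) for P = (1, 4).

3

2P: tangent at (1, 4): λ = (3·1² + 7)/(2·4) ≡ 10/8. 8⁻¹ ≡ 3 (mod 23), so λ ≡ 10·3 ≡ 7.
  x = λ² - 1 - 1 = 49 - 2 ≡ 1; y = λ·(1 - 1) - 4 ≡ 19. → (1, 19)
3P: (1, 19) + (1, 4): same x and y₁ ≡ -y₂, so the sum is O.
3P = O, so the order is 3.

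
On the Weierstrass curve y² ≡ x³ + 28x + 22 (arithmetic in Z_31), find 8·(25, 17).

Write Q = (25, 17).
Repeated addition: build up to 8Q.
2Q: tangent at (25, 17): λ = (3·25² + 28)/(2·17) ≡ 12/3. 3⁻¹ ≡ 21 (mod 31) since 3·21 = 63 ≡ 1, so λ ≡ 12·21 ≡ 4.
  x = λ² - 25 - 25 = 16 - 50 ≡ 28; y = λ·(25 - 28) - 17 ≡ 2. → (28, 2)
3Q: (28, 2) + (25, 17). λ = (17 - 2)/(25 - 28) ≡ 15/28 mod 31. 28⁻¹ ≡ 10 (mod 31), so λ ≡ 26.
  x = λ² - 28 - 25 = 676 - 53 ≡ 3; y = λ·(28 - 3) - 2 ≡ 28. → (3, 28)
4Q: (3, 28) + (25, 17). λ = (17 - 28)/(25 - 3) ≡ 20/22 mod 31. 22⁻¹ ≡ 24 (mod 31) since 22·24 = 528 ≡ 1, so λ ≡ 15.
  x = λ² - 3 - 25 = 225 - 28 ≡ 11; y = λ·(3 - 11) - 28 ≡ 7. → (11, 7)
5Q: (11, 7) + (25, 17). λ = (17 - 7)/(25 - 11) ≡ 10/14 mod 31. 14⁻¹ ≡ 20 (mod 31), so λ ≡ 14.
  x = λ² - 11 - 25 = 196 - 36 ≡ 5; y = λ·(11 - 5) - 7 ≡ 15. → (5, 15)
6Q: (5, 15) + (25, 17). λ = (17 - 15)/(25 - 5) ≡ 2/20 mod 31. 20⁻¹ ≡ 14 (mod 31) since 20·14 = 280 ≡ 1, so λ ≡ 28.
  x = λ² - 5 - 25 = 784 - 30 ≡ 10; y = λ·(5 - 10) - 15 ≡ 0. → (10, 0)
7Q: (10, 0) + (25, 17). λ = (17 - 0)/(25 - 10) ≡ 17/15 mod 31. 15⁻¹ ≡ 29 (mod 31), so λ ≡ 28.
  x = λ² - 10 - 25 = 784 - 35 ≡ 5; y = λ·(10 - 5) - 0 ≡ 16. → (5, 16)
8Q: (5, 16) + (25, 17). λ = (17 - 16)/(25 - 5) ≡ 1/20 mod 31. 20⁻¹ ≡ 14 (mod 31), so λ ≡ 14.
  x = λ² - 5 - 25 = 196 - 30 ≡ 11; y = λ·(5 - 11) - 16 ≡ 24. → (11, 24)

(11, 24)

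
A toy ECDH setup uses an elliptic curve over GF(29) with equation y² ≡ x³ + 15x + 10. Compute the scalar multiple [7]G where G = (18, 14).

Repeated addition: build up to 7G.
2G: tangent at (18, 14): λ = (3·18² + 15)/(2·14) ≡ 1/28. 28⁻¹ ≡ 28 (mod 29) since 28·28 = 784 ≡ 1, so λ ≡ 1·28 ≡ 28.
  x = λ² - 18 - 18 = 784 - 36 ≡ 23; y = λ·(18 - 23) - 14 ≡ 20. → (23, 20)
3G: (23, 20) + (18, 14). λ = (14 - 20)/(18 - 23) ≡ 23/24 mod 29. 24⁻¹ ≡ 23 (mod 29) since 24·23 = 552 ≡ 1, so λ ≡ 7.
  x = λ² - 23 - 18 = 49 - 41 ≡ 8; y = λ·(23 - 8) - 20 ≡ 27. → (8, 27)
4G: (8, 27) + (18, 14). λ = (14 - 27)/(18 - 8) ≡ 16/10 mod 29. 10⁻¹ ≡ 3 (mod 29), so λ ≡ 19.
  x = λ² - 8 - 18 = 361 - 26 ≡ 16; y = λ·(8 - 16) - 27 ≡ 24. → (16, 24)
5G: (16, 24) + (18, 14). λ = (14 - 24)/(18 - 16) ≡ 19/2 mod 29. 2⁻¹ ≡ 15 (mod 29) since 2·15 = 30 ≡ 1, so λ ≡ 24.
  x = λ² - 16 - 18 = 576 - 34 ≡ 20; y = λ·(16 - 20) - 24 ≡ 25. → (20, 25)
6G: (20, 25) + (18, 14). λ = (14 - 25)/(18 - 20) ≡ 18/27 mod 29. 27⁻¹ ≡ 14 (mod 29), so λ ≡ 20.
  x = λ² - 20 - 18 = 400 - 38 ≡ 14; y = λ·(20 - 14) - 25 ≡ 8. → (14, 8)
7G: (14, 8) + (18, 14). λ = (14 - 8)/(18 - 14) ≡ 6/4 mod 29. 4⁻¹ ≡ 22 (mod 29) since 4·22 = 88 ≡ 1, so λ ≡ 16.
  x = λ² - 14 - 18 = 256 - 32 ≡ 21; y = λ·(14 - 21) - 8 ≡ 25. → (21, 25)

(21, 25)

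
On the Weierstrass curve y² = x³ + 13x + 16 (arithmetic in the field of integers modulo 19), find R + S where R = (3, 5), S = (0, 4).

(3, 5) + (0, 4). λ = (4 - 5)/(0 - 3) ≡ 18/16 mod 19. 16⁻¹ ≡ 6 (mod 19), so λ ≡ 13.
  x = λ² - 3 - 0 = 169 - 3 ≡ 14; y = λ·(3 - 14) - 5 ≡ 4. → (14, 4)

(14, 4)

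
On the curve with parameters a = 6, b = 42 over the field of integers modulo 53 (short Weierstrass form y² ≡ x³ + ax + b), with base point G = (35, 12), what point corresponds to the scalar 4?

(16, 43)

Repeated addition: build up to 4G.
2G: tangent at (35, 12): λ = (3·35² + 6)/(2·12) ≡ 24/24. 24⁻¹ ≡ 42 (mod 53), so λ ≡ 24·42 ≡ 1.
  x = λ² - 35 - 35 = 1 - 70 ≡ 37; y = λ·(35 - 37) - 12 ≡ 39. → (37, 39)
3G: (37, 39) + (35, 12). λ = (12 - 39)/(35 - 37) ≡ 26/51 mod 53. 51⁻¹ ≡ 26 (mod 53) since 51·26 = 1326 ≡ 1, so λ ≡ 40.
  x = λ² - 37 - 35 = 1600 - 72 ≡ 44; y = λ·(37 - 44) - 39 ≡ 52. → (44, 52)
4G: (44, 52) + (35, 12). λ = (12 - 52)/(35 - 44) ≡ 13/44 mod 53. 44⁻¹ ≡ 47 (mod 53) since 44·47 = 2068 ≡ 1, so λ ≡ 28.
  x = λ² - 44 - 35 = 784 - 79 ≡ 16; y = λ·(44 - 16) - 52 ≡ 43. → (16, 43)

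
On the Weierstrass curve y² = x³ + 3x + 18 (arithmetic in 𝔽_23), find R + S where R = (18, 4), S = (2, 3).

(11, 18)

(18, 4) + (2, 3). λ = (3 - 4)/(2 - 18) ≡ 22/7 mod 23. 7⁻¹ ≡ 10 (mod 23), so λ ≡ 13.
  x = λ² - 18 - 2 = 169 - 20 ≡ 11; y = λ·(18 - 11) - 4 ≡ 18. → (11, 18)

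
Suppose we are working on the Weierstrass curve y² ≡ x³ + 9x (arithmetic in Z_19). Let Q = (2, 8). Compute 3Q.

(10, 11)

Repeated addition: build up to 3Q.
2Q: tangent at (2, 8): λ = (3·2² + 9)/(2·8) ≡ 2/16. 16⁻¹ ≡ 6 (mod 19) since 16·6 = 96 ≡ 1, so λ ≡ 2·6 ≡ 12.
  x = λ² - 2 - 2 = 144 - 4 ≡ 7; y = λ·(2 - 7) - 8 ≡ 8. → (7, 8)
3Q: (7, 8) + (2, 8). λ = (8 - 8)/(2 - 7) ≡ 0/14 mod 19. 14⁻¹ ≡ 15 (mod 19) since 14·15 = 210 ≡ 1, so λ ≡ 0.
  x = λ² - 7 - 2 = 0 - 9 ≡ 10; y = λ·(7 - 10) - 8 ≡ 11. → (10, 11)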